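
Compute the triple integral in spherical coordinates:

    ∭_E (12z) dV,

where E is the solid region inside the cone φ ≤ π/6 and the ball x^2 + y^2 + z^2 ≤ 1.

In spherical coordinates, x = ρ sin(φ) cos(θ), y = ρ sin(φ) sin(θ), z = ρ cos(φ), and dV = ρ^2 sin(φ) dρ dφ dθ.

The integrand becomes 12ρ cos(φ), so

    ∭_E (12z) dV = ∫_{0}^{2π} ∫_{0}^{π/6} ∫_{0}^{1} (12ρ cos(φ)) · ρ^2 sin(φ) dρ dφ dθ.

Inner (ρ): 3sin(2φ)/2.
Middle (φ): 3/8.
Outer (θ): 3π/4.

Therefore the triple integral equals 3π/4.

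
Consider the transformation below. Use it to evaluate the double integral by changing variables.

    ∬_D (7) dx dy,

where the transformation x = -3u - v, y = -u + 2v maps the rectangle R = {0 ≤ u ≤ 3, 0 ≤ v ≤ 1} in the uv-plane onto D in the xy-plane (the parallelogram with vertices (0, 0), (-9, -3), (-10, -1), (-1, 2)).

Compute the Jacobian determinant of (x, y) with respect to (u, v):

    ∂(x,y)/∂(u,v) = | -3  -1 | = (-3)(2) - (-1)(-1) = -7.
                   | -1  2 |

Its absolute value is |J| = 7 (the area scaling factor).

Substituting x = -3u - v, y = -u + 2v into the integrand,

    7 → 7,

so the integral becomes

    ∬_R (7) · |J| du dv = ∫_0^3 ∫_0^1 (49) dv du.

Inner (v): 49.
Outer (u): 147.

Therefore ∬_D (7) dx dy = 147.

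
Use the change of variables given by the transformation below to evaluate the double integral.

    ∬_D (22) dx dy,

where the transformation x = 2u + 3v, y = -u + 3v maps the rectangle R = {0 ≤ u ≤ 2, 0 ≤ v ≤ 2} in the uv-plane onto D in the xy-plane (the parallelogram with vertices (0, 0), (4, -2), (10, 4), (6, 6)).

Compute the Jacobian determinant of (x, y) with respect to (u, v):

    ∂(x,y)/∂(u,v) = | 2  3 | = (2)(3) - (3)(-1) = 9.
                   | -1  3 |

Its absolute value is |J| = 9 (the area scaling factor).

Substituting x = 2u + 3v, y = -u + 3v into the integrand,

    22 → 22,

so the integral becomes

    ∬_R (22) · |J| du dv = ∫_0^2 ∫_0^2 (198) dv du.

Inner (v): 396.
Outer (u): 792.

Therefore ∬_D (22) dx dy = 792.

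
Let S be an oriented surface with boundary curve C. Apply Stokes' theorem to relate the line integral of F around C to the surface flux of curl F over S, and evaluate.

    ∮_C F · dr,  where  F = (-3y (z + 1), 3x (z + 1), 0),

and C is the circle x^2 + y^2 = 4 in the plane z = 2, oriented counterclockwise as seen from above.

Let S be the flat disk x^2 + y^2 ≤ 4 in the plane z = 2, with upward unit normal n̂ = ẑ. By Stokes' theorem,

    ∮_C F · dr = ∬_S (∇ × F) · n̂ dS = ∬_D (curl F)_z dA,

where D is the disk x^2 + y^2 ≤ 4.

Compute the curl of F = (-3y (z + 1), 3x (z + 1), 0):
    (∇ × F)_x = ∂F_z/∂y - ∂F_y/∂z = -3x,
    (∇ × F)_y = ∂F_x/∂z - ∂F_z/∂x = -3y,
    (∇ × F)_z = ∂F_y/∂x - ∂F_x/∂y = 6z + 6.

On z = 2, (curl F)_z = 18.

Convert to polar (x = r cos θ, y = r sin θ, dA = r dr dθ); the integrand becomes 18, so

    ∬_D (curl F)_z dA = ∫_0^{2π} ∫_0^{2} (18) · r dr dθ.

Inner (r from 0 to 2): 36.
Outer (θ from 0 to 2π): 72π.

Therefore ∮_C F · dr = 72π.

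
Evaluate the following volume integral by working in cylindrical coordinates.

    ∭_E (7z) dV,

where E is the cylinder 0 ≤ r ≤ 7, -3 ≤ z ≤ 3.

In cylindrical coordinates, x = r cos(θ), y = r sin(θ), z = z, and dV = r dr dθ dz.

The integrand becomes 7z, so

    ∭_E (7z) dV = ∫_{0}^{2π} ∫_{0}^{7} ∫_{-3}^{3} (7z) · r dz dr dθ.

Inner (z): 0.
Middle (r from 0 to 7): 0.
Outer (θ): 0.

Therefore the triple integral equals 0.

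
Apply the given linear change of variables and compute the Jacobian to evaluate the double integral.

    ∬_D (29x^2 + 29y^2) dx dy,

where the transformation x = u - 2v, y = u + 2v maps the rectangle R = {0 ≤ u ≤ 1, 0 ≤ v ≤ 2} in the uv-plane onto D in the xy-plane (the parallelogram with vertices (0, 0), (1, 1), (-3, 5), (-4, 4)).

Compute the Jacobian determinant of (x, y) with respect to (u, v):

    ∂(x,y)/∂(u,v) = | 1  -2 | = (1)(2) - (-2)(1) = 4.
                   | 1  2 |

Its absolute value is |J| = 4 (the area scaling factor).

Substituting x = u - 2v, y = u + 2v into the integrand,

    29x^2 + 29y^2 → 58u^2 + 232v^2,

so the integral becomes

    ∬_R (58u^2 + 232v^2) · |J| du dv = ∫_0^1 ∫_0^2 (232u^2 + 928v^2) dv du.

Inner (v): 464u^2 + 7424/3.
Outer (u): 7888/3.

Therefore ∬_D (29x^2 + 29y^2) dx dy = 7888/3.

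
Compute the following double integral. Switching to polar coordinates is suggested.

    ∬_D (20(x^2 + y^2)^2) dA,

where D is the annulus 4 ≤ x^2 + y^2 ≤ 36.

The region D is 2 ≤ r ≤ 6, 0 ≤ θ ≤ 2π in polar coordinates, where x = r cos(θ), y = r sin(θ), and dA = r dr dθ.

Under the substitution, the integrand becomes 20r^4, so

    ∬_D (20(x^2 + y^2)^2) dA = ∫_{0}^{2π} ∫_{2}^{6} (20r^4) · r dr dθ.

Inner integral (in r): ∫_{2}^{6} (20r^4) · r dr = 465920/3.

Outer integral (in θ): ∫_{0}^{2π} (465920/3) dθ = 931840π/3.

Therefore ∬_D (20(x^2 + y^2)^2) dA = 931840π/3.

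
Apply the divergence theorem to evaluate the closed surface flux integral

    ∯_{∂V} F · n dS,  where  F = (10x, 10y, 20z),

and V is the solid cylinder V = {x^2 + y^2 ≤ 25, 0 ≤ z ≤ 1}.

By the divergence theorem,

    ∯_{∂V} F · n dS = ∭_V (∇ · F) dV.

Compute the divergence:
    ∇ · F = ∂F_x/∂x + ∂F_y/∂y + ∂F_z/∂z = 10 + 10 + 20 = 40.

In cylindrical coordinates, x = r cos(θ), y = r sin(θ), z = z, dV = r dr dθ dz, with 0 ≤ r ≤ 5, 0 ≤ θ ≤ 2π, 0 ≤ z ≤ 1.

The integrand, after substitution and multiplying by the volume element, becomes (40) · r, so

    ∭_V (∇·F) dV = ∫_0^{2π} ∫_0^{5} ∫_0^{1} (40) · r dz dr dθ.

Inner (z from 0 to 1): 40r.
Middle (r from 0 to 5): 500.
Outer (θ from 0 to 2π): 1000π.

Therefore ∯_{∂V} F · n dS = 1000π.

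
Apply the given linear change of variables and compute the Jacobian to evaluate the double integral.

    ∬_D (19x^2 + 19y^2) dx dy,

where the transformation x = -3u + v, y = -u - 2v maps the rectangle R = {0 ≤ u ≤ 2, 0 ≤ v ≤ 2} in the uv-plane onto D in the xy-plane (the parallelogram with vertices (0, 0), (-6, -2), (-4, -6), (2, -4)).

Compute the Jacobian determinant of (x, y) with respect to (u, v):

    ∂(x,y)/∂(u,v) = | -3  1 | = (-3)(-2) - (1)(-1) = 7.
                   | -1  -2 |

Its absolute value is |J| = 7 (the area scaling factor).

Substituting x = -3u + v, y = -u - 2v into the integrand,

    19x^2 + 19y^2 → 190u^2 - 38u v + 95v^2,

so the integral becomes

    ∬_R (190u^2 - 38u v + 95v^2) · |J| du dv = ∫_0^2 ∫_0^2 (1330u^2 - 266u v + 665v^2) dv du.

Inner (v): 2660u^2 - 532u + 5320/3.
Outer (u): 9576.

Therefore ∬_D (19x^2 + 19y^2) dx dy = 9576.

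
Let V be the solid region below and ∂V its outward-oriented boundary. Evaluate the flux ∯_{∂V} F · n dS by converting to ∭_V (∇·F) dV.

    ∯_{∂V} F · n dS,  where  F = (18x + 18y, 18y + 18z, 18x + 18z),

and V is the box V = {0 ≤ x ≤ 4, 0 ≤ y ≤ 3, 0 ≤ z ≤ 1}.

By the divergence theorem,

    ∯_{∂V} F · n dS = ∭_V (∇ · F) dV.

Compute the divergence:
    ∇ · F = ∂F_x/∂x + ∂F_y/∂y + ∂F_z/∂z = 18 + 18 + 18 = 54.

V is a rectangular box, so dV = dx dy dz with 0 ≤ x ≤ 4, 0 ≤ y ≤ 3, 0 ≤ z ≤ 1.

Integrate (54) over V as an iterated integral:

    ∭_V (∇·F) dV = ∫_0^{4} ∫_0^{3} ∫_0^{1} (54) dz dy dx.

Inner (z from 0 to 1): 54.
Middle (y from 0 to 3): 162.
Outer (x from 0 to 4): 648.

Therefore ∯_{∂V} F · n dS = 648.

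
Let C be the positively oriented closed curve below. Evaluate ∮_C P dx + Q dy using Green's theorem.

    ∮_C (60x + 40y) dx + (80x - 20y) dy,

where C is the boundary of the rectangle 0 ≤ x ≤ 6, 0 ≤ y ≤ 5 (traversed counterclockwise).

Green's theorem converts the closed line integral into a double integral over the enclosed region D:

    ∮_C P dx + Q dy = ∬_D (∂Q/∂x - ∂P/∂y) dA.

Here P = 60x + 40y, Q = 80x - 20y, so

    ∂Q/∂x = 80,    ∂P/∂y = 40,
    ∂Q/∂x - ∂P/∂y = 40.

D is the region 0 ≤ x ≤ 6, 0 ≤ y ≤ 5. Evaluating the double integral:

    ∬_D (40) dA = ∫_0^{6} ∫_0^{5} (40) dy dx.

Inner (y from 0 to 5): 200.
Outer (x from 0 to 6): 1200.

Therefore ∮_C P dx + Q dy = 1200.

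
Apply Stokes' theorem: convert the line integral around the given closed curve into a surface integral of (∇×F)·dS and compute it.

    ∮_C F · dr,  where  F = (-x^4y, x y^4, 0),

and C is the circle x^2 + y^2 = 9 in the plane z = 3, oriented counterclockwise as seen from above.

Let S be the flat disk x^2 + y^2 ≤ 9 in the plane z = 3, with upward unit normal n̂ = ẑ. By Stokes' theorem,

    ∮_C F · dr = ∬_S (∇ × F) · n̂ dS = ∬_D (curl F)_z dA,

where D is the disk x^2 + y^2 ≤ 9.

Compute the curl of F = (-x^4y, x y^4, 0):
    (∇ × F)_x = ∂F_z/∂y - ∂F_y/∂z = 0,
    (∇ × F)_y = ∂F_x/∂z - ∂F_z/∂x = 0,
    (∇ × F)_z = ∂F_y/∂x - ∂F_x/∂y = x^4 + y^4.

On z = 3, (curl F)_z = x^4 + y^4.

Convert to polar (x = r cos θ, y = r sin θ, dA = r dr dθ); the integrand becomes r^4(sin(θ)^4 + cos(θ)^4), so

    ∬_D (curl F)_z dA = ∫_0^{2π} ∫_0^{3} (r^4(sin(θ)^4 + cos(θ)^4)) · r dr dθ.

Inner (r from 0 to 3): 243sin(θ)^4/2 + 243cos(θ)^4/2.
Outer (θ from 0 to 2π): 729π/4.

Therefore ∮_C F · dr = 729π/4.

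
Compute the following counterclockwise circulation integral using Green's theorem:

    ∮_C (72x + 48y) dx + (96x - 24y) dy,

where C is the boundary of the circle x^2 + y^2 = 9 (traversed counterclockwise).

Green's theorem converts the closed line integral into a double integral over the enclosed region D:

    ∮_C P dx + Q dy = ∬_D (∂Q/∂x - ∂P/∂y) dA.

Here P = 72x + 48y, Q = 96x - 24y, so

    ∂Q/∂x = 96,    ∂P/∂y = 48,
    ∂Q/∂x - ∂P/∂y = 48.

D is the region x^2 + y^2 ≤ 9. Evaluating the double integral:

In polar coordinates (x = r cos θ, y = r sin θ, dA = r dr dθ) the integrand becomes 48, so

    ∬_D (48) dA = ∫_0^{2π} ∫_0^{3} (48) · r dr dθ.

Inner (r from 0 to 3): 216.
Outer (θ from 0 to 2π): 432π.

Therefore ∮_C P dx + Q dy = 432π.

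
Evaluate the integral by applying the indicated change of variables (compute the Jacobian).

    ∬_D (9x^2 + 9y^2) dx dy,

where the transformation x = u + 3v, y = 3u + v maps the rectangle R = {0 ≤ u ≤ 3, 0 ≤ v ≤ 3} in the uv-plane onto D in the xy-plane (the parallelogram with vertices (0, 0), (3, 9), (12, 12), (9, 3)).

Compute the Jacobian determinant of (x, y) with respect to (u, v):

    ∂(x,y)/∂(u,v) = | 1  3 | = (1)(1) - (3)(3) = -8.
                   | 3  1 |

Its absolute value is |J| = 8 (the area scaling factor).

Substituting x = u + 3v, y = 3u + v into the integrand,

    9x^2 + 9y^2 → 90u^2 + 108u v + 90v^2,

so the integral becomes

    ∬_R (90u^2 + 108u v + 90v^2) · |J| du dv = ∫_0^3 ∫_0^3 (720u^2 + 864u v + 720v^2) dv du.

Inner (v): 2160u^2 + 3888u + 6480.
Outer (u): 56376.

Therefore ∬_D (9x^2 + 9y^2) dx dy = 56376.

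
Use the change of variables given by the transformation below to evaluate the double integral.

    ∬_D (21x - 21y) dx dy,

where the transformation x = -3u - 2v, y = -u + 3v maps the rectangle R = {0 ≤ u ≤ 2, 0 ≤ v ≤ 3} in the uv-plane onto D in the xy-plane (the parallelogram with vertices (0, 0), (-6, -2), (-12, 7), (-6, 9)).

Compute the Jacobian determinant of (x, y) with respect to (u, v):

    ∂(x,y)/∂(u,v) = | -3  -2 | = (-3)(3) - (-2)(-1) = -11.
                   | -1  3 |

Its absolute value is |J| = 11 (the area scaling factor).

Substituting x = -3u - 2v, y = -u + 3v into the integrand,

    21x - 21y → -42u - 105v,

so the integral becomes

    ∬_R (-42u - 105v) · |J| du dv = ∫_0^2 ∫_0^3 (-462u - 1155v) dv du.

Inner (v): -1386u - 10395/2.
Outer (u): -13167.

Therefore ∬_D (21x - 21y) dx dy = -13167.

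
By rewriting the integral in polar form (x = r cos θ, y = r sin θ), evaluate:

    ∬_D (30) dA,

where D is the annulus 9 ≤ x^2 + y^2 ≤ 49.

The region D is 3 ≤ r ≤ 7, 0 ≤ θ ≤ 2π in polar coordinates, where x = r cos(θ), y = r sin(θ), and dA = r dr dθ.

Under the substitution, the integrand becomes 30, so

    ∬_D (30) dA = ∫_{0}^{2π} ∫_{3}^{7} (30) · r dr dθ.

Inner integral (in r): ∫_{3}^{7} (30) · r dr = 600.

Outer integral (in θ): ∫_{0}^{2π} (600) dθ = 1200π.

Therefore ∬_D (30) dA = 1200π.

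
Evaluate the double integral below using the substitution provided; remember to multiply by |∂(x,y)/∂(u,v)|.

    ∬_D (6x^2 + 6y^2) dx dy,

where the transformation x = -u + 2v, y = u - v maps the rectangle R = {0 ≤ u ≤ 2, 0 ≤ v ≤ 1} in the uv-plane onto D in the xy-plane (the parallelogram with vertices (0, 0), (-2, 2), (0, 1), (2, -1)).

Compute the Jacobian determinant of (x, y) with respect to (u, v):

    ∂(x,y)/∂(u,v) = | -1  2 | = (-1)(-1) - (2)(1) = -1.
                   | 1  -1 |

Its absolute value is |J| = 1 (the area scaling factor).

Substituting x = -u + 2v, y = u - v into the integrand,

    6x^2 + 6y^2 → 12u^2 - 36u v + 30v^2,

so the integral becomes

    ∬_R (12u^2 - 36u v + 30v^2) · |J| du dv = ∫_0^2 ∫_0^1 (12u^2 - 36u v + 30v^2) dv du.

Inner (v): 12u^2 - 18u + 10.
Outer (u): 16.

Therefore ∬_D (6x^2 + 6y^2) dx dy = 16.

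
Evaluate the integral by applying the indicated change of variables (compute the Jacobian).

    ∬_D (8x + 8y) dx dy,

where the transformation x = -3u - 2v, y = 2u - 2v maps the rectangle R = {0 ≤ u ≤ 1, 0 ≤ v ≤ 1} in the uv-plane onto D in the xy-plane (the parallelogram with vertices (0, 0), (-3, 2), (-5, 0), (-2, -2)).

Compute the Jacobian determinant of (x, y) with respect to (u, v):

    ∂(x,y)/∂(u,v) = | -3  -2 | = (-3)(-2) - (-2)(2) = 10.
                   | 2  -2 |

Its absolute value is |J| = 10 (the area scaling factor).

Substituting x = -3u - 2v, y = 2u - 2v into the integrand,

    8x + 8y → -8u - 32v,

so the integral becomes

    ∬_R (-8u - 32v) · |J| du dv = ∫_0^1 ∫_0^1 (-80u - 320v) dv du.

Inner (v): -80u - 160.
Outer (u): -200.

Therefore ∬_D (8x + 8y) dx dy = -200.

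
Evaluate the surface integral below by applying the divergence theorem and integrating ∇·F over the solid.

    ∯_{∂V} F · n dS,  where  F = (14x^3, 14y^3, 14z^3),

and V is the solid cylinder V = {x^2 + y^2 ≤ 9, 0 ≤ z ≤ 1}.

By the divergence theorem,

    ∯_{∂V} F · n dS = ∭_V (∇ · F) dV.

Compute the divergence:
    ∇ · F = ∂F_x/∂x + ∂F_y/∂y + ∂F_z/∂z = 42x^2 + 42y^2 + 42z^2.

In cylindrical coordinates, x = r cos(θ), y = r sin(θ), z = z, dV = r dr dθ dz, with 0 ≤ r ≤ 3, 0 ≤ θ ≤ 2π, 0 ≤ z ≤ 1.

The integrand, after substitution and multiplying by the volume element, becomes (42r^2 + 42z^2) · r, so

    ∭_V (∇·F) dV = ∫_0^{2π} ∫_0^{3} ∫_0^{1} (42r^2 + 42z^2) · r dz dr dθ.

Inner (z from 0 to 1): 42r^3 + 14r.
Middle (r from 0 to 3): 1827/2.
Outer (θ from 0 to 2π): 1827π.

Therefore ∯_{∂V} F · n dS = 1827π.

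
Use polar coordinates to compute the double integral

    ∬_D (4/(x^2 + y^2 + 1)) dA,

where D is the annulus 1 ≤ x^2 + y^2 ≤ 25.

The region D is 1 ≤ r ≤ 5, 0 ≤ θ ≤ 2π in polar coordinates, where x = r cos(θ), y = r sin(θ), and dA = r dr dθ.

Under the substitution, the integrand becomes 4/(r^2 + 1), so

    ∬_D (4/(x^2 + y^2 + 1)) dA = ∫_{0}^{2π} ∫_{1}^{5} (4/(r^2 + 1)) · r dr dθ.

Inner integral (in r): ∫_{1}^{5} (4/(r^2 + 1)) · r dr = log(169).

Outer integral (in θ): ∫_{0}^{2π} (log(169)) dθ = 4π log(13).

Therefore ∬_D (4/(x^2 + y^2 + 1)) dA = 4π log(13).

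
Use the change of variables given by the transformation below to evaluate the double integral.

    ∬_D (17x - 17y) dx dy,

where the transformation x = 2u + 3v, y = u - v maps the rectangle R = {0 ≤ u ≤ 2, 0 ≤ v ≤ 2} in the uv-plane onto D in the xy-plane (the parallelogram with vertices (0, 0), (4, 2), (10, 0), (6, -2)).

Compute the Jacobian determinant of (x, y) with respect to (u, v):

    ∂(x,y)/∂(u,v) = | 2  3 | = (2)(-1) - (3)(1) = -5.
                   | 1  -1 |

Its absolute value is |J| = 5 (the area scaling factor).

Substituting x = 2u + 3v, y = u - v into the integrand,

    17x - 17y → 17u + 68v,

so the integral becomes

    ∬_R (17u + 68v) · |J| du dv = ∫_0^2 ∫_0^2 (85u + 340v) dv du.

Inner (v): 170u + 680.
Outer (u): 1700.

Therefore ∬_D (17x - 17y) dx dy = 1700.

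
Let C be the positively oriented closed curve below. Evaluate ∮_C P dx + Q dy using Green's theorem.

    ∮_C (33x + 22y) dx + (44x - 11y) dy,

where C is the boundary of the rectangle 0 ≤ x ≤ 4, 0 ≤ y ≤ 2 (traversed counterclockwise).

Green's theorem converts the closed line integral into a double integral over the enclosed region D:

    ∮_C P dx + Q dy = ∬_D (∂Q/∂x - ∂P/∂y) dA.

Here P = 33x + 22y, Q = 44x - 11y, so

    ∂Q/∂x = 44,    ∂P/∂y = 22,
    ∂Q/∂x - ∂P/∂y = 22.

D is the region 0 ≤ x ≤ 4, 0 ≤ y ≤ 2. Evaluating the double integral:

    ∬_D (22) dA = ∫_0^{4} ∫_0^{2} (22) dy dx.

Inner (y from 0 to 2): 44.
Outer (x from 0 to 4): 176.

Therefore ∮_C P dx + Q dy = 176.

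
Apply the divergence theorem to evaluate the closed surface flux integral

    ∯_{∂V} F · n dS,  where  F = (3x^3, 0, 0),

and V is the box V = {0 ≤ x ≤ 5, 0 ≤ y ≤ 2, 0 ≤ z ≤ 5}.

By the divergence theorem,

    ∯_{∂V} F · n dS = ∭_V (∇ · F) dV.

Compute the divergence:
    ∇ · F = ∂F_x/∂x + ∂F_y/∂y + ∂F_z/∂z = 9x^2 + 0 + 0 = 9x^2.

V is a rectangular box, so dV = dx dy dz with 0 ≤ x ≤ 5, 0 ≤ y ≤ 2, 0 ≤ z ≤ 5.

Integrate (9x^2) over V as an iterated integral:

    ∭_V (∇·F) dV = ∫_0^{5} ∫_0^{2} ∫_0^{5} (9x^2) dz dy dx.

Inner (z from 0 to 5): 45x^2.
Middle (y from 0 to 2): 90x^2.
Outer (x from 0 to 5): 3750.

Therefore ∯_{∂V} F · n dS = 3750.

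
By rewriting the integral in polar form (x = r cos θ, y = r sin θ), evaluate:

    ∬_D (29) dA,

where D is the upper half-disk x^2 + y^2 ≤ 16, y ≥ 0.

The region D is 0 ≤ r ≤ 4, 0 ≤ θ ≤ π in polar coordinates, where x = r cos(θ), y = r sin(θ), and dA = r dr dθ.

Under the substitution, the integrand becomes 29, so

    ∬_D (29) dA = ∫_{0}^{π} ∫_{0}^{4} (29) · r dr dθ.

Inner integral (in r): ∫_{0}^{4} (29) · r dr = 232.

Outer integral (in θ): ∫_{0}^{π} (232) dθ = 232π.

Therefore ∬_D (29) dA = 232π.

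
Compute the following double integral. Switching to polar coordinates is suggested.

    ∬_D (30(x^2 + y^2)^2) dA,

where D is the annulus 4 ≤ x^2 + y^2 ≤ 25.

The region D is 2 ≤ r ≤ 5, 0 ≤ θ ≤ 2π in polar coordinates, where x = r cos(θ), y = r sin(θ), and dA = r dr dθ.

Under the substitution, the integrand becomes 30r^4, so

    ∬_D (30(x^2 + y^2)^2) dA = ∫_{0}^{2π} ∫_{2}^{5} (30r^4) · r dr dθ.

Inner integral (in r): ∫_{2}^{5} (30r^4) · r dr = 77805.

Outer integral (in θ): ∫_{0}^{2π} (77805) dθ = 155610π.

Therefore ∬_D (30(x^2 + y^2)^2) dA = 155610π.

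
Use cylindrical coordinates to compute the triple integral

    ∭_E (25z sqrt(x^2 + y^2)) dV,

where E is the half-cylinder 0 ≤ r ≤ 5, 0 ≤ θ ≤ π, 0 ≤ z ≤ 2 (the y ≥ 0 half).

In cylindrical coordinates, x = r cos(θ), y = r sin(θ), z = z, and dV = r dr dθ dz.

The integrand becomes 25r z, so

    ∭_E (25z sqrt(x^2 + y^2)) dV = ∫_{0}^{π} ∫_{0}^{5} ∫_{0}^{2} (25r z) · r dz dr dθ.

Inner (z): 50r^2.
Middle (r from 0 to 5): 6250/3.
Outer (θ): 6250π/3.

Therefore the triple integral equals 6250π/3.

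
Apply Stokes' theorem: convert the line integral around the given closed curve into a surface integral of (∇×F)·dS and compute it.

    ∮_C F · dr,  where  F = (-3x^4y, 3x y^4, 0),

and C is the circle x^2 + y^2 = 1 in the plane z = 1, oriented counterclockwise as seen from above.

Let S be the flat disk x^2 + y^2 ≤ 1 in the plane z = 1, with upward unit normal n̂ = ẑ. By Stokes' theorem,

    ∮_C F · dr = ∬_S (∇ × F) · n̂ dS = ∬_D (curl F)_z dA,

where D is the disk x^2 + y^2 ≤ 1.

Compute the curl of F = (-3x^4y, 3x y^4, 0):
    (∇ × F)_x = ∂F_z/∂y - ∂F_y/∂z = 0,
    (∇ × F)_y = ∂F_x/∂z - ∂F_z/∂x = 0,
    (∇ × F)_z = ∂F_y/∂x - ∂F_x/∂y = 3x^4 + 3y^4.

On z = 1, (curl F)_z = 3x^4 + 3y^4.

Convert to polar (x = r cos θ, y = r sin θ, dA = r dr dθ); the integrand becomes 3r^4(sin(θ)^4 + cos(θ)^4), so

    ∬_D (curl F)_z dA = ∫_0^{2π} ∫_0^{1} (3r^4(sin(θ)^4 + cos(θ)^4)) · r dr dθ.

Inner (r from 0 to 1): sin(θ)^4/2 + cos(θ)^4/2.
Outer (θ from 0 to 2π): 3π/4.

Therefore ∮_C F · dr = 3π/4.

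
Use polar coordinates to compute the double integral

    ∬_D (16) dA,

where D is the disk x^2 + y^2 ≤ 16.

The region D is 0 ≤ r ≤ 4, 0 ≤ θ ≤ 2π in polar coordinates, where x = r cos(θ), y = r sin(θ), and dA = r dr dθ.

Under the substitution, the integrand becomes 16, so

    ∬_D (16) dA = ∫_{0}^{2π} ∫_{0}^{4} (16) · r dr dθ.

Inner integral (in r): ∫_{0}^{4} (16) · r dr = 128.

Outer integral (in θ): ∫_{0}^{2π} (128) dθ = 256π.

Therefore ∬_D (16) dA = 256π.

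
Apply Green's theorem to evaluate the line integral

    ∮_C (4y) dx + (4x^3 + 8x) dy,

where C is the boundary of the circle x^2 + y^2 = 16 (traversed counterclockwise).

Green's theorem converts the closed line integral into a double integral over the enclosed region D:

    ∮_C P dx + Q dy = ∬_D (∂Q/∂x - ∂P/∂y) dA.

Here P = 4y, Q = 4x^3 + 8x, so

    ∂Q/∂x = 12x^2 + 8,    ∂P/∂y = 4,
    ∂Q/∂x - ∂P/∂y = 12x^2 + 4.

D is the region x^2 + y^2 ≤ 16. Evaluating the double integral:

In polar coordinates (x = r cos θ, y = r sin θ, dA = r dr dθ) the integrand becomes 12r^2cos(θ)^2 + 4, so

    ∬_D (12x^2 + 4) dA = ∫_0^{2π} ∫_0^{4} (12r^2cos(θ)^2 + 4) · r dr dθ.

Inner (r from 0 to 4): 768cos(θ)^2 + 32.
Outer (θ from 0 to 2π): 832π.

Therefore ∮_C P dx + Q dy = 832π.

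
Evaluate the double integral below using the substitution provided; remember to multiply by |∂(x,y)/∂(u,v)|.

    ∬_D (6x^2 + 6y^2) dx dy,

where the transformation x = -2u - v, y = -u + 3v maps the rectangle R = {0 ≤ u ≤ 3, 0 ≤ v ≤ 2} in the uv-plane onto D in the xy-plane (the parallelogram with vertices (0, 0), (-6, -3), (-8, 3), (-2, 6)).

Compute the Jacobian determinant of (x, y) with respect to (u, v):

    ∂(x,y)/∂(u,v) = | -2  -1 | = (-2)(3) - (-1)(-1) = -7.
                   | -1  3 |

Its absolute value is |J| = 7 (the area scaling factor).

Substituting x = -2u - v, y = -u + 3v into the integrand,

    6x^2 + 6y^2 → 30u^2 - 12u v + 60v^2,

so the integral becomes

    ∬_R (30u^2 - 12u v + 60v^2) · |J| du dv = ∫_0^3 ∫_0^2 (210u^2 - 84u v + 420v^2) dv du.

Inner (v): 420u^2 - 168u + 1120.
Outer (u): 6384.

Therefore ∬_D (6x^2 + 6y^2) dx dy = 6384.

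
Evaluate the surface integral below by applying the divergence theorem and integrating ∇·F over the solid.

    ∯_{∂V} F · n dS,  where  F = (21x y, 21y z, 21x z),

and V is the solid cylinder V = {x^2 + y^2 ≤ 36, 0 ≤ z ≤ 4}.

By the divergence theorem,

    ∯_{∂V} F · n dS = ∭_V (∇ · F) dV.

Compute the divergence:
    ∇ · F = ∂F_x/∂x + ∂F_y/∂y + ∂F_z/∂z = 21y + 21z + 21x = 21x + 21y + 21z.

In cylindrical coordinates, x = r cos(θ), y = r sin(θ), z = z, dV = r dr dθ dz, with 0 ≤ r ≤ 6, 0 ≤ θ ≤ 2π, 0 ≤ z ≤ 4.

The integrand, after substitution and multiplying by the volume element, becomes (21sqrt(2)r sin(θ + π/4) + 21z) · r, so

    ∭_V (∇·F) dV = ∫_0^{2π} ∫_0^{6} ∫_0^{4} (21sqrt(2)r sin(θ + π/4) + 21z) · r dz dr dθ.

Inner (z from 0 to 4): 84r (sqrt(2)r sin(θ + π/4) + 2).
Middle (r from 0 to 6): 6048sqrt(2)sin(θ + π/4) + 3024.
Outer (θ from 0 to 2π): 6048π.

Therefore ∯_{∂V} F · n dS = 6048π.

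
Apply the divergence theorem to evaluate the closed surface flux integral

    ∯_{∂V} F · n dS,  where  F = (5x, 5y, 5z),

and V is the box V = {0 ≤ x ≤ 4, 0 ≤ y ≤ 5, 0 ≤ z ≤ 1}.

By the divergence theorem,

    ∯_{∂V} F · n dS = ∭_V (∇ · F) dV.

Compute the divergence:
    ∇ · F = ∂F_x/∂x + ∂F_y/∂y + ∂F_z/∂z = 5 + 5 + 5 = 15.

V is a rectangular box, so dV = dx dy dz with 0 ≤ x ≤ 4, 0 ≤ y ≤ 5, 0 ≤ z ≤ 1.

Integrate (15) over V as an iterated integral:

    ∭_V (∇·F) dV = ∫_0^{4} ∫_0^{5} ∫_0^{1} (15) dz dy dx.

Inner (z from 0 to 1): 15.
Middle (y from 0 to 5): 75.
Outer (x from 0 to 4): 300.

Therefore ∯_{∂V} F · n dS = 300.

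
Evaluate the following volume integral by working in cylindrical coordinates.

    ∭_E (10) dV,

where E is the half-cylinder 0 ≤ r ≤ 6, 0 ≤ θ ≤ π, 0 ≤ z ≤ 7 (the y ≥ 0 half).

In cylindrical coordinates, x = r cos(θ), y = r sin(θ), z = z, and dV = r dr dθ dz.

The integrand becomes 10, so

    ∭_E (10) dV = ∫_{0}^{π} ∫_{0}^{6} ∫_{0}^{7} (10) · r dz dr dθ.

Inner (z): 70r.
Middle (r from 0 to 6): 1260.
Outer (θ): 1260π.

Therefore the triple integral equals 1260π.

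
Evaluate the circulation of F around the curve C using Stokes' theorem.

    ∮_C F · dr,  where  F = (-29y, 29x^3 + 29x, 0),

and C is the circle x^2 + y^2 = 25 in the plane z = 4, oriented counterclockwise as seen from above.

Let S be the flat disk x^2 + y^2 ≤ 25 in the plane z = 4, with upward unit normal n̂ = ẑ. By Stokes' theorem,

    ∮_C F · dr = ∬_S (∇ × F) · n̂ dS = ∬_D (curl F)_z dA,

where D is the disk x^2 + y^2 ≤ 25.

Compute the curl of F = (-29y, 29x^3 + 29x, 0):
    (∇ × F)_x = ∂F_z/∂y - ∂F_y/∂z = 0,
    (∇ × F)_y = ∂F_x/∂z - ∂F_z/∂x = 0,
    (∇ × F)_z = ∂F_y/∂x - ∂F_x/∂y = 87x^2 + 58.

On z = 4, (curl F)_z = 87x^2 + 58.

Convert to polar (x = r cos θ, y = r sin θ, dA = r dr dθ); the integrand becomes 87r^2cos(θ)^2 + 58, so

    ∬_D (curl F)_z dA = ∫_0^{2π} ∫_0^{5} (87r^2cos(θ)^2 + 58) · r dr dθ.

Inner (r from 0 to 5): 54375cos(θ)^2/4 + 725.
Outer (θ from 0 to 2π): 60175π/4.

Therefore ∮_C F · dr = 60175π/4.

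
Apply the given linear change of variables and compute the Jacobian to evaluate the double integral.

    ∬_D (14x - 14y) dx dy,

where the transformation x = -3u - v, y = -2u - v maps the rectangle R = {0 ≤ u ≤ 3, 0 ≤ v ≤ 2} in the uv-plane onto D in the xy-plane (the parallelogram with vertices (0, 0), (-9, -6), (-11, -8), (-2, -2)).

Compute the Jacobian determinant of (x, y) with respect to (u, v):

    ∂(x,y)/∂(u,v) = | -3  -1 | = (-3)(-1) - (-1)(-2) = 1.
                   | -2  -1 |

Its absolute value is |J| = 1 (the area scaling factor).

Substituting x = -3u - v, y = -2u - v into the integrand,

    14x - 14y → -14u,

so the integral becomes

    ∬_R (-14u) · |J| du dv = ∫_0^3 ∫_0^2 (-14u) dv du.

Inner (v): -28u.
Outer (u): -126.

Therefore ∬_D (14x - 14y) dx dy = -126.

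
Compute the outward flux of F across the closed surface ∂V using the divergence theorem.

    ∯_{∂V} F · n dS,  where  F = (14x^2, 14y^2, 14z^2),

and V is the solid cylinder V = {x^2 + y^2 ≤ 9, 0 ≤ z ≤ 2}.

By the divergence theorem,

    ∯_{∂V} F · n dS = ∭_V (∇ · F) dV.

Compute the divergence:
    ∇ · F = ∂F_x/∂x + ∂F_y/∂y + ∂F_z/∂z = 28x + 28y + 28z.

In cylindrical coordinates, x = r cos(θ), y = r sin(θ), z = z, dV = r dr dθ dz, with 0 ≤ r ≤ 3, 0 ≤ θ ≤ 2π, 0 ≤ z ≤ 2.

The integrand, after substitution and multiplying by the volume element, becomes (28sqrt(2)r sin(θ + π/4) + 28z) · r, so

    ∭_V (∇·F) dV = ∫_0^{2π} ∫_0^{3} ∫_0^{2} (28sqrt(2)r sin(θ + π/4) + 28z) · r dz dr dθ.

Inner (z from 0 to 2): 56r (sqrt(2)r sin(θ + π/4) + 1).
Middle (r from 0 to 3): 504sqrt(2)sin(θ + π/4) + 252.
Outer (θ from 0 to 2π): 504π.

Therefore ∯_{∂V} F · n dS = 504π.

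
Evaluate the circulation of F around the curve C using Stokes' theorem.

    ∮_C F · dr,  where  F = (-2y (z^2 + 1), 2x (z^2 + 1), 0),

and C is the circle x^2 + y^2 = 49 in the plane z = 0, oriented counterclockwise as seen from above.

Let S be the flat disk x^2 + y^2 ≤ 49 in the plane z = 0, with upward unit normal n̂ = ẑ. By Stokes' theorem,

    ∮_C F · dr = ∬_S (∇ × F) · n̂ dS = ∬_D (curl F)_z dA,

where D is the disk x^2 + y^2 ≤ 49.

Compute the curl of F = (-2y (z^2 + 1), 2x (z^2 + 1), 0):
    (∇ × F)_x = ∂F_z/∂y - ∂F_y/∂z = -4x z,
    (∇ × F)_y = ∂F_x/∂z - ∂F_z/∂x = -4y z,
    (∇ × F)_z = ∂F_y/∂x - ∂F_x/∂y = 4z^2 + 4.

On z = 0, (curl F)_z = 4.

Convert to polar (x = r cos θ, y = r sin θ, dA = r dr dθ); the integrand becomes 4, so

    ∬_D (curl F)_z dA = ∫_0^{2π} ∫_0^{7} (4) · r dr dθ.

Inner (r from 0 to 7): 98.
Outer (θ from 0 to 2π): 196π.

Therefore ∮_C F · dr = 196π.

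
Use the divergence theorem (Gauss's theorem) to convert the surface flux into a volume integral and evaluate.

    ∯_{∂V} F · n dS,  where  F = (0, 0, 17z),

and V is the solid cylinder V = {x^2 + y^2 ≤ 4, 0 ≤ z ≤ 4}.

By the divergence theorem,

    ∯_{∂V} F · n dS = ∭_V (∇ · F) dV.

Compute the divergence:
    ∇ · F = ∂F_x/∂x + ∂F_y/∂y + ∂F_z/∂z = 0 + 0 + 17 = 17.

In cylindrical coordinates, x = r cos(θ), y = r sin(θ), z = z, dV = r dr dθ dz, with 0 ≤ r ≤ 2, 0 ≤ θ ≤ 2π, 0 ≤ z ≤ 4.

The integrand, after substitution and multiplying by the volume element, becomes (17) · r, so

    ∭_V (∇·F) dV = ∫_0^{2π} ∫_0^{2} ∫_0^{4} (17) · r dz dr dθ.

Inner (z from 0 to 4): 68r.
Middle (r from 0 to 2): 136.
Outer (θ from 0 to 2π): 272π.

Therefore ∯_{∂V} F · n dS = 272π.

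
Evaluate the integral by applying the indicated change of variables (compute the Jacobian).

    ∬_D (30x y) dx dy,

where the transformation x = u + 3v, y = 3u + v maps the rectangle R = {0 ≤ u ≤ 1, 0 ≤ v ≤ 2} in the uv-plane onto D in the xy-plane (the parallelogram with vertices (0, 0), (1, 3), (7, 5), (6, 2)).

Compute the Jacobian determinant of (x, y) with respect to (u, v):

    ∂(x,y)/∂(u,v) = | 1  3 | = (1)(1) - (3)(3) = -8.
                   | 3  1 |

Its absolute value is |J| = 8 (the area scaling factor).

Substituting x = u + 3v, y = 3u + v into the integrand,

    30x y → 90u^2 + 300u v + 90v^2,

so the integral becomes

    ∬_R (90u^2 + 300u v + 90v^2) · |J| du dv = ∫_0^1 ∫_0^2 (720u^2 + 2400u v + 720v^2) dv du.

Inner (v): 1440u^2 + 4800u + 1920.
Outer (u): 4800.

Therefore ∬_D (30x y) dx dy = 4800.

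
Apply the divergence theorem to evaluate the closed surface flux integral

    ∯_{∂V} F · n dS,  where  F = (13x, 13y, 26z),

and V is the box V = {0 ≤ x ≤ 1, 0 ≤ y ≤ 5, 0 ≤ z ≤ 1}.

By the divergence theorem,

    ∯_{∂V} F · n dS = ∭_V (∇ · F) dV.

Compute the divergence:
    ∇ · F = ∂F_x/∂x + ∂F_y/∂y + ∂F_z/∂z = 13 + 13 + 26 = 52.

V is a rectangular box, so dV = dx dy dz with 0 ≤ x ≤ 1, 0 ≤ y ≤ 5, 0 ≤ z ≤ 1.

Integrate (52) over V as an iterated integral:

    ∭_V (∇·F) dV = ∫_0^{1} ∫_0^{5} ∫_0^{1} (52) dz dy dx.

Inner (z from 0 to 1): 52.
Middle (y from 0 to 5): 260.
Outer (x from 0 to 1): 260.

Therefore ∯_{∂V} F · n dS = 260.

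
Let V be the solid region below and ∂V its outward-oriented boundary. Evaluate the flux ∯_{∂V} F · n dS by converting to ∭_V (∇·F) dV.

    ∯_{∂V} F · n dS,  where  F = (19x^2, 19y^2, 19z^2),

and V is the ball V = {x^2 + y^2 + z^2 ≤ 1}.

By the divergence theorem,

    ∯_{∂V} F · n dS = ∭_V (∇ · F) dV.

Compute the divergence:
    ∇ · F = ∂F_x/∂x + ∂F_y/∂y + ∂F_z/∂z = 38x + 38y + 38z.

In spherical coordinates, x = ρ sin(φ) cos(θ), y = ρ sin(φ) sin(θ), z = ρ cos(φ), dV = ρ^2 sin(φ) dρ dφ dθ, with 0 ≤ ρ ≤ 1, 0 ≤ φ ≤ π, 0 ≤ θ ≤ 2π.

The integrand, after substitution and multiplying by the volume element, becomes (38ρ (sqrt(2)sin(φ)sin(θ + π/4) + cos(φ))) · ρ^2 sin(φ), so

    ∭_V (∇·F) dV = ∫_0^{2π} ∫_0^{π} ∫_0^{1} (38ρ (sqrt(2)sin(φ)sin(θ + π/4) + cos(φ))) · ρ^2 sin(φ) dρ dφ dθ.

Inner (ρ from 0 to 1): 19(sqrt(2)sin(φ)sin(θ + π/4) + cos(φ))sin(φ)/2.
Middle (φ from 0 to π): 19sqrt(2)π sin(θ + π/4)/4.
Outer (θ from 0 to 2π): 0.

Therefore ∯_{∂V} F · n dS = 0.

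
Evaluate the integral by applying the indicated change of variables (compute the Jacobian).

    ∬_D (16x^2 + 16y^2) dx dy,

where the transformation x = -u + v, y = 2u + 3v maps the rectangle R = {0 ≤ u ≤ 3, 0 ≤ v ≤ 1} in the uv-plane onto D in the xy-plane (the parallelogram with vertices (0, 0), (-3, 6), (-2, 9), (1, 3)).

Compute the Jacobian determinant of (x, y) with respect to (u, v):

    ∂(x,y)/∂(u,v) = | -1  1 | = (-1)(3) - (1)(2) = -5.
                   | 2  3 |

Its absolute value is |J| = 5 (the area scaling factor).

Substituting x = -u + v, y = 2u + 3v into the integrand,

    16x^2 + 16y^2 → 80u^2 + 160u v + 160v^2,

so the integral becomes

    ∬_R (80u^2 + 160u v + 160v^2) · |J| du dv = ∫_0^3 ∫_0^1 (400u^2 + 800u v + 800v^2) dv du.

Inner (v): 400u^2 + 400u + 800/3.
Outer (u): 6200.

Therefore ∬_D (16x^2 + 16y^2) dx dy = 6200.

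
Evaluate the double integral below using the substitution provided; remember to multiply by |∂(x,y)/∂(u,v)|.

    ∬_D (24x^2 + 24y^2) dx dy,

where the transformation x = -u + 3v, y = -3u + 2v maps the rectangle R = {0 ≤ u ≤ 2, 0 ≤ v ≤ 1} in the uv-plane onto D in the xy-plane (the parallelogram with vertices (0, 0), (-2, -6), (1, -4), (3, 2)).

Compute the Jacobian determinant of (x, y) with respect to (u, v):

    ∂(x,y)/∂(u,v) = | -1  3 | = (-1)(2) - (3)(-3) = 7.
                   | -3  2 |

Its absolute value is |J| = 7 (the area scaling factor).

Substituting x = -u + 3v, y = -3u + 2v into the integrand,

    24x^2 + 24y^2 → 240u^2 - 432u v + 312v^2,

so the integral becomes

    ∬_R (240u^2 - 432u v + 312v^2) · |J| du dv = ∫_0^2 ∫_0^1 (1680u^2 - 3024u v + 2184v^2) dv du.

Inner (v): 1680u^2 - 1512u + 728.
Outer (u): 2912.

Therefore ∬_D (24x^2 + 24y^2) dx dy = 2912.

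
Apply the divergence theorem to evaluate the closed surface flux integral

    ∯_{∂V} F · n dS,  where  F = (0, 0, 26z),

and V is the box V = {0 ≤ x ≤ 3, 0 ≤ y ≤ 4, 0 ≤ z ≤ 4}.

By the divergence theorem,

    ∯_{∂V} F · n dS = ∭_V (∇ · F) dV.

Compute the divergence:
    ∇ · F = ∂F_x/∂x + ∂F_y/∂y + ∂F_z/∂z = 0 + 0 + 26 = 26.

V is a rectangular box, so dV = dx dy dz with 0 ≤ x ≤ 3, 0 ≤ y ≤ 4, 0 ≤ z ≤ 4.

Integrate (26) over V as an iterated integral:

    ∭_V (∇·F) dV = ∫_0^{3} ∫_0^{4} ∫_0^{4} (26) dz dy dx.

Inner (z from 0 to 4): 104.
Middle (y from 0 to 4): 416.
Outer (x from 0 to 3): 1248.

Therefore ∯_{∂V} F · n dS = 1248.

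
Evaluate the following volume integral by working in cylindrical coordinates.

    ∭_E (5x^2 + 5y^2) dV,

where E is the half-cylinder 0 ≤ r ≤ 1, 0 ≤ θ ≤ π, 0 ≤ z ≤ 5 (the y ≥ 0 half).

In cylindrical coordinates, x = r cos(θ), y = r sin(θ), z = z, and dV = r dr dθ dz.

The integrand becomes 5r^2, so

    ∭_E (5x^2 + 5y^2) dV = ∫_{0}^{π} ∫_{0}^{1} ∫_{0}^{5} (5r^2) · r dz dr dθ.

Inner (z): 25r^3.
Middle (r from 0 to 1): 25/4.
Outer (θ): 25π/4.

Therefore the triple integral equals 25π/4.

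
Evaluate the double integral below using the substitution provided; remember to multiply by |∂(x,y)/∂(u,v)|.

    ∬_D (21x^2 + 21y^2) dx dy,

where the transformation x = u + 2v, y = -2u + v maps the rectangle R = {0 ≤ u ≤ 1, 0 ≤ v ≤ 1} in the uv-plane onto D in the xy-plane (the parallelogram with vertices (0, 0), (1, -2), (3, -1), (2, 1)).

Compute the Jacobian determinant of (x, y) with respect to (u, v):

    ∂(x,y)/∂(u,v) = | 1  2 | = (1)(1) - (2)(-2) = 5.
                   | -2  1 |

Its absolute value is |J| = 5 (the area scaling factor).

Substituting x = u + 2v, y = -2u + v into the integrand,

    21x^2 + 21y^2 → 105u^2 + 105v^2,

so the integral becomes

    ∬_R (105u^2 + 105v^2) · |J| du dv = ∫_0^1 ∫_0^1 (525u^2 + 525v^2) dv du.

Inner (v): 525u^2 + 175.
Outer (u): 350.

Therefore ∬_D (21x^2 + 21y^2) dx dy = 350.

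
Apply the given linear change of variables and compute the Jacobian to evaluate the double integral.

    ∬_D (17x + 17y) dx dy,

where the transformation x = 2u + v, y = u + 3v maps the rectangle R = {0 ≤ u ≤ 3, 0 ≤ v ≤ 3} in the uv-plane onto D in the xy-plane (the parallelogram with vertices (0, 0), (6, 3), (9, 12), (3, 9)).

Compute the Jacobian determinant of (x, y) with respect to (u, v):

    ∂(x,y)/∂(u,v) = | 2  1 | = (2)(3) - (1)(1) = 5.
                   | 1  3 |

Its absolute value is |J| = 5 (the area scaling factor).

Substituting x = 2u + v, y = u + 3v into the integrand,

    17x + 17y → 51u + 68v,

so the integral becomes

    ∬_R (51u + 68v) · |J| du dv = ∫_0^3 ∫_0^3 (255u + 340v) dv du.

Inner (v): 765u + 1530.
Outer (u): 16065/2.

Therefore ∬_D (17x + 17y) dx dy = 16065/2.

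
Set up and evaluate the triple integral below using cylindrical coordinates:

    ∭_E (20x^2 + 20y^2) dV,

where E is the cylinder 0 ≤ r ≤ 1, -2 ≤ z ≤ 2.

In cylindrical coordinates, x = r cos(θ), y = r sin(θ), z = z, and dV = r dr dθ dz.

The integrand becomes 20r^2, so

    ∭_E (20x^2 + 20y^2) dV = ∫_{0}^{2π} ∫_{0}^{1} ∫_{-2}^{2} (20r^2) · r dz dr dθ.

Inner (z): 80r^3.
Middle (r from 0 to 1): 20.
Outer (θ): 40π.

Therefore the triple integral equals 40π.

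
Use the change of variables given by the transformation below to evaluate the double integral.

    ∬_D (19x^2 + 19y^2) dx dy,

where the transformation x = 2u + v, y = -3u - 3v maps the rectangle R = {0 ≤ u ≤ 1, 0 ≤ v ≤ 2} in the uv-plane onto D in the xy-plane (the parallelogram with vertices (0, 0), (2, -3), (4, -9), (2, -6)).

Compute the Jacobian determinant of (x, y) with respect to (u, v):

    ∂(x,y)/∂(u,v) = | 2  1 | = (2)(-3) - (1)(-3) = -3.
                   | -3  -3 |

Its absolute value is |J| = 3 (the area scaling factor).

Substituting x = 2u + v, y = -3u - 3v into the integrand,

    19x^2 + 19y^2 → 247u^2 + 418u v + 190v^2,

so the integral becomes

    ∬_R (247u^2 + 418u v + 190v^2) · |J| du dv = ∫_0^1 ∫_0^2 (741u^2 + 1254u v + 570v^2) dv du.

Inner (v): 1482u^2 + 2508u + 1520.
Outer (u): 3268.

Therefore ∬_D (19x^2 + 19y^2) dx dy = 3268.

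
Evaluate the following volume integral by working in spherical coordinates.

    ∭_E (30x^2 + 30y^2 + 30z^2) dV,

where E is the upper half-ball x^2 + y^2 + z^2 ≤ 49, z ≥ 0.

In spherical coordinates, x = ρ sin(φ) cos(θ), y = ρ sin(φ) sin(θ), z = ρ cos(φ), and dV = ρ^2 sin(φ) dρ dφ dθ.

The integrand becomes 30ρ^2, so

    ∭_E (30x^2 + 30y^2 + 30z^2) dV = ∫_{0}^{2π} ∫_{0}^{π/2} ∫_{0}^{7} (30ρ^2) · ρ^2 sin(φ) dρ dφ dθ.

Inner (ρ): 100842sin(φ).
Middle (φ): 100842.
Outer (θ): 201684π.

Therefore the triple integral equals 201684π.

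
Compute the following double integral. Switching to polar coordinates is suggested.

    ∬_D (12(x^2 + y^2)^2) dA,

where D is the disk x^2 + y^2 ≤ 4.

The region D is 0 ≤ r ≤ 2, 0 ≤ θ ≤ 2π in polar coordinates, where x = r cos(θ), y = r sin(θ), and dA = r dr dθ.

Under the substitution, the integrand becomes 12r^4, so

    ∬_D (12(x^2 + y^2)^2) dA = ∫_{0}^{2π} ∫_{0}^{2} (12r^4) · r dr dθ.

Inner integral (in r): ∫_{0}^{2} (12r^4) · r dr = 128.

Outer integral (in θ): ∫_{0}^{2π} (128) dθ = 256π.

Therefore ∬_D (12(x^2 + y^2)^2) dA = 256π.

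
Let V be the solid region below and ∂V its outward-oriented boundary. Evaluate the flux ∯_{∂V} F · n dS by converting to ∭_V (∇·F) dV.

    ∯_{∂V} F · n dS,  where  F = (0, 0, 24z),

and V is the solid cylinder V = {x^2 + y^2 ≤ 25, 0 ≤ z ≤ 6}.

By the divergence theorem,

    ∯_{∂V} F · n dS = ∭_V (∇ · F) dV.

Compute the divergence:
    ∇ · F = ∂F_x/∂x + ∂F_y/∂y + ∂F_z/∂z = 0 + 0 + 24 = 24.

In cylindrical coordinates, x = r cos(θ), y = r sin(θ), z = z, dV = r dr dθ dz, with 0 ≤ r ≤ 5, 0 ≤ θ ≤ 2π, 0 ≤ z ≤ 6.

The integrand, after substitution and multiplying by the volume element, becomes (24) · r, so

    ∭_V (∇·F) dV = ∫_0^{2π} ∫_0^{5} ∫_0^{6} (24) · r dz dr dθ.

Inner (z from 0 to 6): 144r.
Middle (r from 0 to 5): 1800.
Outer (θ from 0 to 2π): 3600π.

Therefore ∯_{∂V} F · n dS = 3600π.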